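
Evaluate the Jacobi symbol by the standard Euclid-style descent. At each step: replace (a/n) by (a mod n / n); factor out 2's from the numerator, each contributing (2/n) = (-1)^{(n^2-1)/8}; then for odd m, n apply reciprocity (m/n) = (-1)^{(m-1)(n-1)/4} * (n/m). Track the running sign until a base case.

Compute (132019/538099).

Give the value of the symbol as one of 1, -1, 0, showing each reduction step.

1

reciprocity: (132019/538099) = -1·(538099/132019) since 132019 mod 4 = 3, 538099 mod 4 = 3; sign now -1
(538099/132019) = (10023/132019)   [reduce mod 132019]
reciprocity: (10023/132019) = -1·(132019/10023) since 10023 mod 4 = 3, 132019 mod 4 = 3; sign now +1
(132019/10023) = (1720/10023)   [reduce mod 10023]
1720 = 2^3·215; (2/10023) = +1 since 10023 mod 8 = 7, so (1720/10023) = (+1)^3·(215/10023); sign now +1
reciprocity: (215/10023) = -1·(10023/215) since 215 mod 4 = 3, 10023 mod 4 = 3; sign now -1
(10023/215) = (133/215)   [reduce mod 215]
reciprocity: (133/215) = +1·(215/133) since 133 mod 4 = 1, 215 mod 4 = 3; sign now -1
(215/133) = (82/133)   [reduce mod 133]
82 = 2^1·41; (2/133) = -1 since 133 mod 8 = 5, so (82/133) = (-1)^1·(41/133); sign now +1
reciprocity: (41/133) = +1·(133/41) since 41 mod 4 = 1, 133 mod 4 = 1; sign now +1
(133/41) = (10/41)   [reduce mod 41]
10 = 2^1·5; (2/41) = +1 since 41 mod 8 = 1, so (10/41) = (+1)^1·(5/41); sign now +1
reciprocity: (5/41) = +1·(41/5) since 5 mod 4 = 1, 41 mod 4 = 1; sign now +1
(41/5) = (1/5)   [reduce mod 5]
(1/5) = 1; final value = sign = +1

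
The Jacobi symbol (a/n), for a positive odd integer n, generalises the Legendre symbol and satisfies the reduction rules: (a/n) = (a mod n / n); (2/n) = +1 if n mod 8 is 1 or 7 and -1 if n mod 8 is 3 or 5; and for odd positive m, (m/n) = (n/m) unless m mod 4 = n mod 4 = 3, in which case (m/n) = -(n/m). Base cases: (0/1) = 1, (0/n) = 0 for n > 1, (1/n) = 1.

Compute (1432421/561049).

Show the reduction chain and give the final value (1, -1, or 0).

1

(1432421/561049) = (310323/561049)   [reduce mod 561049]
reciprocity: (310323/561049) = +1·(561049/310323) since 310323 mod 4 = 3, 561049 mod 4 = 1; sign now +1
(561049/310323) = (250726/310323)   [reduce mod 310323]
250726 = 2^1·125363; (2/310323) = -1 since 310323 mod 8 = 3, so (250726/310323) = (-1)^1·(125363/310323); sign now -1
reciprocity: (125363/310323) = -1·(310323/125363) since 125363 mod 4 = 3, 310323 mod 4 = 3; sign now +1
(310323/125363) = (59597/125363)   [reduce mod 125363]
reciprocity: (59597/125363) = +1·(125363/59597) since 59597 mod 4 = 1, 125363 mod 4 = 3; sign now +1
(125363/59597) = (6169/59597)   [reduce mod 59597]
reciprocity: (6169/59597) = +1·(59597/6169) since 6169 mod 4 = 1, 59597 mod 4 = 1; sign now +1
(59597/6169) = (4076/6169)   [reduce mod 6169]
4076 = 2^2·1019; (2/6169) = +1 since 6169 mod 8 = 1, so (4076/6169) = (+1)^2·(1019/6169); sign now +1
reciprocity: (1019/6169) = +1·(6169/1019) since 1019 mod 4 = 3, 6169 mod 4 = 1; sign now +1
(6169/1019) = (55/1019)   [reduce mod 1019]
reciprocity: (55/1019) = -1·(1019/55) since 55 mod 4 = 3, 1019 mod 4 = 3; sign now -1
(1019/55) = (29/55)   [reduce mod 55]
reciprocity: (29/55) = +1·(55/29) since 29 mod 4 = 1, 55 mod 4 = 3; sign now -1
(55/29) = (26/29)   [reduce mod 29]
26 = 2^1·13; (2/29) = -1 since 29 mod 8 = 5, so (26/29) = (-1)^1·(13/29); sign now +1
reciprocity: (13/29) = +1·(29/13) since 13 mod 4 = 1, 29 mod 4 = 1; sign now +1
(29/13) = (3/13)   [reduce mod 13]
reciprocity: (3/13) = +1·(13/3) since 3 mod 4 = 3, 13 mod 4 = 1; sign now +1
(13/3) = (1/3)   [reduce mod 3]
(1/3) = 1; final value = sign = +1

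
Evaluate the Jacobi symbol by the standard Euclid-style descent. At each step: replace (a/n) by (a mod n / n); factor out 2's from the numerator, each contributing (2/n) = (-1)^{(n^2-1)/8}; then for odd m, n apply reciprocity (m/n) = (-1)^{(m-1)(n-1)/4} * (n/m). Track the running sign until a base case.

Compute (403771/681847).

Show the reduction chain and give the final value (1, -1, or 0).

1

flip (403771/681847) -> (681847/403771): both odd, 403771 mod 4 = 3, 681847 mod 4 = 3, so the flip contributes -1; sign now -1
(681847/403771): 681847 mod 403771 = 278076, so (681847/403771) = (278076/403771)
factor out 2^2: 278076 = 2^2·69519; with 403771 mod 8 = 3, (2/403771) = -1; sign now -1; continue with (69519/403771)
flip (69519/403771) -> (403771/69519): both odd, 69519 mod 4 = 3, 403771 mod 4 = 3, so the flip contributes -1; sign now +1
(403771/69519): 403771 mod 69519 = 56176, so (403771/69519) = (56176/69519)
factor out 2^4: 56176 = 2^4·3511; with 69519 mod 8 = 7, (2/69519) = +1; sign now +1; continue with (3511/69519)
flip (3511/69519) -> (69519/3511): both odd, 3511 mod 4 = 3, 69519 mod 4 = 3, so the flip contributes -1; sign now -1
(69519/3511): 69519 mod 3511 = 2810, so (69519/3511) = (2810/3511)
factor out 2^1: 2810 = 2^1·1405; with 3511 mod 8 = 7, (2/3511) = +1; sign now -1; continue with (1405/3511)
flip (1405/3511) -> (3511/1405): both odd, 1405 mod 4 = 1, 3511 mod 4 = 3, so the flip contributes +1; sign now -1
(3511/1405): 3511 mod 1405 = 701, so (3511/1405) = (701/1405)
flip (701/1405) -> (1405/701): both odd, 701 mod 4 = 1, 1405 mod 4 = 1, so the flip contributes +1; sign now -1
(1405/701): 1405 mod 701 = 3, so (1405/701) = (3/701)
flip (3/701) -> (701/3): both odd, 3 mod 4 = 3, 701 mod 4 = 1, so the flip contributes +1; sign now -1
(701/3): 701 mod 3 = 2, so (701/3) = (2/3)
factor out 2^1: 2 = 2^1·1; with 3 mod 8 = 3, (2/3) = -1; sign now +1; continue with (1/3)
reached (1/3) = 1, so the symbol is +1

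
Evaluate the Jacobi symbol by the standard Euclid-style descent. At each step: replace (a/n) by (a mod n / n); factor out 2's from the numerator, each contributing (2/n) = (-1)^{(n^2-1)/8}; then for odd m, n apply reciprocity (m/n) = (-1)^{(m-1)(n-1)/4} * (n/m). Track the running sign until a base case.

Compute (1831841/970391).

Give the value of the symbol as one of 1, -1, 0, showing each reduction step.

-1

(1831841/970391): 1831841 mod 970391 = 861450, so (1831841/970391) = (861450/970391)
factor out 2^1: 861450 = 2^1·430725; with 970391 mod 8 = 7, (2/970391) = +1; sign now +1; continue with (430725/970391)
flip (430725/970391) -> (970391/430725): both odd, 430725 mod 4 = 1, 970391 mod 4 = 3, so the flip contributes +1; sign now +1
(970391/430725): 970391 mod 430725 = 108941, so (970391/430725) = (108941/430725)
flip (108941/430725) -> (430725/108941): both odd, 108941 mod 4 = 1, 430725 mod 4 = 1, so the flip contributes +1; sign now +1
(430725/108941): 430725 mod 108941 = 103902, so (430725/108941) = (103902/108941)
factor out 2^1: 103902 = 2^1·51951; with 108941 mod 8 = 5, (2/108941) = -1; sign now -1; continue with (51951/108941)
flip (51951/108941) -> (108941/51951): both odd, 51951 mod 4 = 3, 108941 mod 4 = 1, so the flip contributes +1; sign now -1
(108941/51951): 108941 mod 51951 = 5039, so (108941/51951) = (5039/51951)
flip (5039/51951) -> (51951/5039): both odd, 5039 mod 4 = 3, 51951 mod 4 = 3, so the flip contributes -1; sign now +1
(51951/5039): 51951 mod 5039 = 1561, so (51951/5039) = (1561/5039)
flip (1561/5039) -> (5039/1561): both odd, 1561 mod 4 = 1, 5039 mod 4 = 3, so the flip contributes +1; sign now +1
(5039/1561): 5039 mod 1561 = 356, so (5039/1561) = (356/1561)
factor out 2^2: 356 = 2^2·89; with 1561 mod 8 = 1, (2/1561) = +1; sign now +1; continue with (89/1561)
flip (89/1561) -> (1561/89): both odd, 89 mod 4 = 1, 1561 mod 4 = 1, so the flip contributes +1; sign now +1
(1561/89): 1561 mod 89 = 48, so (1561/89) = (48/89)
factor out 2^4: 48 = 2^4·3; with 89 mod 8 = 1, (2/89) = +1; sign now +1; continue with (3/89)
flip (3/89) -> (89/3): both odd, 3 mod 4 = 3, 89 mod 4 = 1, so the flip contributes +1; sign now +1
(89/3): 89 mod 3 = 2, so (89/3) = (2/3)
factor out 2^1: 2 = 2^1·1; with 3 mod 8 = 3, (2/3) = -1; sign now -1; continue with (1/3)
reached (1/3) = 1, so the symbol is -1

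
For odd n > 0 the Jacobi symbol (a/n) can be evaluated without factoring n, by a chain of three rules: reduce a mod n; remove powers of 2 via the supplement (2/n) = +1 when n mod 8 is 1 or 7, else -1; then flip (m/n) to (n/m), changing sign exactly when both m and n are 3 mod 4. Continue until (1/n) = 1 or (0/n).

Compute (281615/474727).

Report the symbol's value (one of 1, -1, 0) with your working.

flip (281615/474727) -> (474727/281615): both odd, 281615 mod 4 = 3, 474727 mod 4 = 3, so the flip contributes -1; sign now -1
(474727/281615): 474727 mod 281615 = 193112, so (474727/281615) = (193112/281615)
factor out 2^3: 193112 = 2^3·24139; with 281615 mod 8 = 7, (2/281615) = +1; sign now -1; continue with (24139/281615)
flip (24139/281615) -> (281615/24139): both odd, 24139 mod 4 = 3, 281615 mod 4 = 3, so the flip contributes -1; sign now +1
(281615/24139): 281615 mod 24139 = 16086, so (281615/24139) = (16086/24139)
factor out 2^1: 16086 = 2^1·8043; with 24139 mod 8 = 3, (2/24139) = -1; sign now -1; continue with (8043/24139)
flip (8043/24139) -> (24139/8043): both odd, 8043 mod 4 = 3, 24139 mod 4 = 3, so the flip contributes -1; sign now +1
(24139/8043): 24139 mod 8043 = 10, so (24139/8043) = (10/8043)
factor out 2^1: 10 = 2^1·5; with 8043 mod 8 = 3, (2/8043) = -1; sign now -1; continue with (5/8043)
flip (5/8043) -> (8043/5): both odd, 5 mod 4 = 1, 8043 mod 4 = 3, so the flip contributes +1; sign now -1
(8043/5): 8043 mod 5 = 3, so (8043/5) = (3/5)
flip (3/5) -> (5/3): both odd, 3 mod 4 = 3, 5 mod 4 = 1, so the flip contributes +1; sign now -1
(5/3): 5 mod 3 = 2, so (5/3) = (2/3)
factor out 2^1: 2 = 2^1·1; with 3 mod 8 = 3, (2/3) = -1; sign now +1; continue with (1/3)
reached (1/3) = 1, so the symbol is +1

1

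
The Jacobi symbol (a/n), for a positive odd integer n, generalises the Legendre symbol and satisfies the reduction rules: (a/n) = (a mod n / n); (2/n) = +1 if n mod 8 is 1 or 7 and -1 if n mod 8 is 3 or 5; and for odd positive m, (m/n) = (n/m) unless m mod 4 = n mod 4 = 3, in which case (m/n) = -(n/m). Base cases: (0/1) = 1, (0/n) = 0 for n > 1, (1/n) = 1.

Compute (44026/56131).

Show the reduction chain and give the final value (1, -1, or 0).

44026 = 2^1·22013; (2/56131) = -1 since 56131 mod 8 = 3, so (44026/56131) = (-1)^1·(22013/56131); sign now -1
reciprocity: (22013/56131) = +1·(56131/22013) since 22013 mod 4 = 1, 56131 mod 4 = 3; sign now -1
(56131/22013) = (12105/22013)   [reduce mod 22013]
reciprocity: (12105/22013) = +1·(22013/12105) since 12105 mod 4 = 1, 22013 mod 4 = 1; sign now -1
(22013/12105) = (9908/12105)   [reduce mod 12105]
9908 = 2^2·2477; (2/12105) = +1 since 12105 mod 8 = 1, so (9908/12105) = (+1)^2·(2477/12105); sign now -1
reciprocity: (2477/12105) = +1·(12105/2477) since 2477 mod 4 = 1, 12105 mod 4 = 1; sign now -1
(12105/2477) = (2197/2477)   [reduce mod 2477]
reciprocity: (2197/2477) = +1·(2477/2197) since 2197 mod 4 = 1, 2477 mod 4 = 1; sign now -1
(2477/2197) = (280/2197)   [reduce mod 2197]
280 = 2^3·35; (2/2197) = -1 since 2197 mod 8 = 5, so (280/2197) = (-1)^3·(35/2197); sign now +1
reciprocity: (35/2197) = +1·(2197/35) since 35 mod 4 = 3, 2197 mod 4 = 1; sign now +1
(2197/35) = (27/35)   [reduce mod 35]
reciprocity: (27/35) = -1·(35/27) since 27 mod 4 = 3, 35 mod 4 = 3; sign now -1
(35/27) = (8/27)   [reduce mod 27]
8 = 2^3·1; (2/27) = -1 since 27 mod 8 = 3, so (8/27) = (-1)^3·(1/27); sign now +1
(1/27) = 1; final value = sign = +1

1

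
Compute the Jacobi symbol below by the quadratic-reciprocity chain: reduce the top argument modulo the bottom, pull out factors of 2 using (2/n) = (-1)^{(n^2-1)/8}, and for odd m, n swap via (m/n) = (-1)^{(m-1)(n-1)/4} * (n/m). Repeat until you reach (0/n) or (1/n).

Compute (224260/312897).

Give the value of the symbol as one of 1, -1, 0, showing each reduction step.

1

224260 = 2^2·56065; (2/312897) = +1 since 312897 mod 8 = 1, so (224260/312897) = (+1)^2·(56065/312897); sign now +1
reciprocity: (56065/312897) = +1·(312897/56065) since 56065 mod 4 = 1, 312897 mod 4 = 1; sign now +1
(312897/56065) = (32572/56065)   [reduce mod 56065]
32572 = 2^2·8143; (2/56065) = +1 since 56065 mod 8 = 1, so (32572/56065) = (+1)^2·(8143/56065); sign now +1
reciprocity: (8143/56065) = +1·(56065/8143) since 8143 mod 4 = 3, 56065 mod 4 = 1; sign now +1
(56065/8143) = (7207/8143)   [reduce mod 8143]
reciprocity: (7207/8143) = -1·(8143/7207) since 7207 mod 4 = 3, 8143 mod 4 = 3; sign now -1
(8143/7207) = (936/7207)   [reduce mod 7207]
936 = 2^3·117; (2/7207) = +1 since 7207 mod 8 = 7, so (936/7207) = (+1)^3·(117/7207); sign now -1
reciprocity: (117/7207) = +1·(7207/117) since 117 mod 4 = 1, 7207 mod 4 = 3; sign now -1
(7207/117) = (70/117)   [reduce mod 117]
70 = 2^1·35; (2/117) = -1 since 117 mod 8 = 5, so (70/117) = (-1)^1·(35/117); sign now +1
reciprocity: (35/117) = +1·(117/35) since 35 mod 4 = 3, 117 mod 4 = 1; sign now +1
(117/35) = (12/35)   [reduce mod 35]
12 = 2^2·3; (2/35) = -1 since 35 mod 8 = 3, so (12/35) = (-1)^2·(3/35); sign now +1
reciprocity: (3/35) = -1·(35/3) since 3 mod 4 = 3, 35 mod 4 = 3; sign now -1
(35/3) = (2/3)   [reduce mod 3]
2 = 2^1·1; (2/3) = -1 since 3 mod 8 = 3, so (2/3) = (-1)^1·(1/3); sign now +1
(1/3) = 1; final value = sign = +1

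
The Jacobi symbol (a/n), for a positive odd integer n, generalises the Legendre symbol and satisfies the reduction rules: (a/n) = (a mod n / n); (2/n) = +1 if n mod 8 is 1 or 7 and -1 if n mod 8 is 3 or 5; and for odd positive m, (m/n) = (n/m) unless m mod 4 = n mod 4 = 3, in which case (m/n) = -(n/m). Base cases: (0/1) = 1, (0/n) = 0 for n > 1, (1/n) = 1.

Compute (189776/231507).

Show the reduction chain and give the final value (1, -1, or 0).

factor out 2^4: 189776 = 2^4·11861; with 231507 mod 8 = 3, (2/231507) = -1; sign now +1; continue with (11861/231507)
flip (11861/231507) -> (231507/11861): both odd, 11861 mod 4 = 1, 231507 mod 4 = 3, so the flip contributes +1; sign now +1
(231507/11861): 231507 mod 11861 = 6148, so (231507/11861) = (6148/11861)
factor out 2^2: 6148 = 2^2·1537; with 11861 mod 8 = 5, (2/11861) = -1; sign now +1; continue with (1537/11861)
flip (1537/11861) -> (11861/1537): both odd, 1537 mod 4 = 1, 11861 mod 4 = 1, so the flip contributes +1; sign now +1
(11861/1537): 11861 mod 1537 = 1102, so (11861/1537) = (1102/1537)
factor out 2^1: 1102 = 2^1·551; with 1537 mod 8 = 1, (2/1537) = +1; sign now +1; continue with (551/1537)
flip (551/1537) -> (1537/551): both odd, 551 mod 4 = 3, 1537 mod 4 = 1, so the flip contributes +1; sign now +1
(1537/551): 1537 mod 551 = 435, so (1537/551) = (435/551)
flip (435/551) -> (551/435): both odd, 435 mod 4 = 3, 551 mod 4 = 3, so the flip contributes -1; sign now -1
(551/435): 551 mod 435 = 116, so (551/435) = (116/435)
factor out 2^2: 116 = 2^2·29; with 435 mod 8 = 3, (2/435) = -1; sign now -1; continue with (29/435)
flip (29/435) -> (435/29): both odd, 29 mod 4 = 1, 435 mod 4 = 3, so the flip contributes +1; sign now -1
(435/29): 435 mod 29 = 0, so (435/29) = (0/29)
reached (0/29); gcd(a, n) > 1, so (0/29) = 0 and the symbol is 0

0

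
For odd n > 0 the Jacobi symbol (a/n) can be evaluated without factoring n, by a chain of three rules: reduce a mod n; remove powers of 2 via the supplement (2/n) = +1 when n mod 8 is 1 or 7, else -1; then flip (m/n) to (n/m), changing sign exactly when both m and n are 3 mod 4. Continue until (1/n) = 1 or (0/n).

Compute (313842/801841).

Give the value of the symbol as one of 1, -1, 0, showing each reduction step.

factor out 2^1: 313842 = 2^1·156921; with 801841 mod 8 = 1, (2/801841) = +1; sign now +1; continue with (156921/801841)
flip (156921/801841) -> (801841/156921): both odd, 156921 mod 4 = 1, 801841 mod 4 = 1, so the flip contributes +1; sign now +1
(801841/156921): 801841 mod 156921 = 17236, so (801841/156921) = (17236/156921)
factor out 2^2: 17236 = 2^2·4309; with 156921 mod 8 = 1, (2/156921) = +1; sign now +1; continue with (4309/156921)
flip (4309/156921) -> (156921/4309): both odd, 4309 mod 4 = 1, 156921 mod 4 = 1, so the flip contributes +1; sign now +1
(156921/4309): 156921 mod 4309 = 1797, so (156921/4309) = (1797/4309)
flip (1797/4309) -> (4309/1797): both odd, 1797 mod 4 = 1, 4309 mod 4 = 1, so the flip contributes +1; sign now +1
(4309/1797): 4309 mod 1797 = 715, so (4309/1797) = (715/1797)
flip (715/1797) -> (1797/715): both odd, 715 mod 4 = 3, 1797 mod 4 = 1, so the flip contributes +1; sign now +1
(1797/715): 1797 mod 715 = 367, so (1797/715) = (367/715)
flip (367/715) -> (715/367): both odd, 367 mod 4 = 3, 715 mod 4 = 3, so the flip contributes -1; sign now -1
(715/367): 715 mod 367 = 348, so (715/367) = (348/367)
factor out 2^2: 348 = 2^2·87; with 367 mod 8 = 7, (2/367) = +1; sign now -1; continue with (87/367)
flip (87/367) -> (367/87): both odd, 87 mod 4 = 3, 367 mod 4 = 3, so the flip contributes -1; sign now +1
(367/87): 367 mod 87 = 19, so (367/87) = (19/87)
flip (19/87) -> (87/19): both odd, 19 mod 4 = 3, 87 mod 4 = 3, so the flip contributes -1; sign now -1
(87/19): 87 mod 19 = 11, so (87/19) = (11/19)
flip (11/19) -> (19/11): both odd, 11 mod 4 = 3, 19 mod 4 = 3, so the flip contributes -1; sign now +1
(19/11): 19 mod 11 = 8, so (19/11) = (8/11)
factor out 2^3: 8 = 2^3·1; with 11 mod 8 = 3, (2/11) = -1; sign now -1; continue with (1/11)
reached (1/11) = 1, so the symbol is -1

-1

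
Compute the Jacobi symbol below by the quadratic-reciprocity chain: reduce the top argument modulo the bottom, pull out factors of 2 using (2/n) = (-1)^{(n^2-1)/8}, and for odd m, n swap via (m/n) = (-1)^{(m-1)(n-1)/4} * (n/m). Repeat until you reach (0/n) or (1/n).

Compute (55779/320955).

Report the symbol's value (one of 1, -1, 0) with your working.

flip (55779/320955) -> (320955/55779): both odd, 55779 mod 4 = 3, 320955 mod 4 = 3, so the flip contributes -1; sign now -1
(320955/55779): 320955 mod 55779 = 42060, so (320955/55779) = (42060/55779)
factor out 2^2: 42060 = 2^2·10515; with 55779 mod 8 = 3, (2/55779) = -1; sign now -1; continue with (10515/55779)
flip (10515/55779) -> (55779/10515): both odd, 10515 mod 4 = 3, 55779 mod 4 = 3, so the flip contributes -1; sign now +1
(55779/10515): 55779 mod 10515 = 3204, so (55779/10515) = (3204/10515)
factor out 2^2: 3204 = 2^2·801; with 10515 mod 8 = 3, (2/10515) = -1; sign now +1; continue with (801/10515)
flip (801/10515) -> (10515/801): both odd, 801 mod 4 = 1, 10515 mod 4 = 3, so the flip contributes +1; sign now +1
(10515/801): 10515 mod 801 = 102, so (10515/801) = (102/801)
factor out 2^1: 102 = 2^1·51; with 801 mod 8 = 1, (2/801) = +1; sign now +1; continue with (51/801)
flip (51/801) -> (801/51): both odd, 51 mod 4 = 3, 801 mod 4 = 1, so the flip contributes +1; sign now +1
(801/51): 801 mod 51 = 36, so (801/51) = (36/51)
factor out 2^2: 36 = 2^2·9; with 51 mod 8 = 3, (2/51) = -1; sign now +1; continue with (9/51)
flip (9/51) -> (51/9): both odd, 9 mod 4 = 1, 51 mod 4 = 3, so the flip contributes +1; sign now +1
(51/9): 51 mod 9 = 6, so (51/9) = (6/9)
factor out 2^1: 6 = 2^1·3; with 9 mod 8 = 1, (2/9) = +1; sign now +1; continue with (3/9)
flip (3/9) -> (9/3): both odd, 3 mod 4 = 3, 9 mod 4 = 1, so the flip contributes +1; sign now +1
(9/3): 9 mod 3 = 0, so (9/3) = (0/3)
reached (0/3); gcd(a, n) > 1, so (0/3) = 0 and the symbol is 0

0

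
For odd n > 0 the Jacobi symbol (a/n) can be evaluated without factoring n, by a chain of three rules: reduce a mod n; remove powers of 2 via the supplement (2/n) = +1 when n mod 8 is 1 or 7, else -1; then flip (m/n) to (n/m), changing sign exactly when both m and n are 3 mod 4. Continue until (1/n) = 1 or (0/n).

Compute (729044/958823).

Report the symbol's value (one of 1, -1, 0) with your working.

-1

729044 = 2^2·182261; (2/958823) = +1 since 958823 mod 8 = 7, so (729044/958823) = (+1)^2·(182261/958823); sign now +1
reciprocity: (182261/958823) = +1·(958823/182261) since 182261 mod 4 = 1, 958823 mod 4 = 3; sign now +1
(958823/182261) = (47518/182261)   [reduce mod 182261]
47518 = 2^1·23759; (2/182261) = -1 since 182261 mod 8 = 5, so (47518/182261) = (-1)^1·(23759/182261); sign now -1
reciprocity: (23759/182261) = +1·(182261/23759) since 23759 mod 4 = 3, 182261 mod 4 = 1; sign now -1
(182261/23759) = (15948/23759)   [reduce mod 23759]
15948 = 2^2·3987; (2/23759) = +1 since 23759 mod 8 = 7, so (15948/23759) = (+1)^2·(3987/23759); sign now -1
reciprocity: (3987/23759) = -1·(23759/3987) since 3987 mod 4 = 3, 23759 mod 4 = 3; sign now +1
(23759/3987) = (3824/3987)   [reduce mod 3987]
3824 = 2^4·239; (2/3987) = -1 since 3987 mod 8 = 3, so (3824/3987) = (-1)^4·(239/3987); sign now +1
reciprocity: (239/3987) = -1·(3987/239) since 239 mod 4 = 3, 3987 mod 4 = 3; sign now -1
(3987/239) = (163/239)   [reduce mod 239]
reciprocity: (163/239) = -1·(239/163) since 163 mod 4 = 3, 239 mod 4 = 3; sign now +1
(239/163) = (76/163)   [reduce mod 163]
76 = 2^2·19; (2/163) = -1 since 163 mod 8 = 3, so (76/163) = (-1)^2·(19/163); sign now +1
reciprocity: (19/163) = -1·(163/19) since 19 mod 4 = 3, 163 mod 4 = 3; sign now -1
(163/19) = (11/19)   [reduce mod 19]
reciprocity: (11/19) = -1·(19/11) since 11 mod 4 = 3, 19 mod 4 = 3; sign now +1
(19/11) = (8/11)   [reduce mod 11]
8 = 2^3·1; (2/11) = -1 since 11 mod 8 = 3, so (8/11) = (-1)^3·(1/11); sign now -1
(1/11) = 1; final value = sign = -1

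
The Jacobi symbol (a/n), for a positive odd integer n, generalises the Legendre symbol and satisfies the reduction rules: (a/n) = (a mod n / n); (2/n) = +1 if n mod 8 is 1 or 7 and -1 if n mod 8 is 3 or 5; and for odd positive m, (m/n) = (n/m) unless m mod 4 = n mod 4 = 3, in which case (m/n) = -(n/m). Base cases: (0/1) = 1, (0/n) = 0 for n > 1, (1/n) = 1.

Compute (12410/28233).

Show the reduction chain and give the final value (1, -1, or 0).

factor out 2^1: 12410 = 2^1·6205; with 28233 mod 8 = 1, (2/28233) = +1; sign now +1; continue with (6205/28233)
flip (6205/28233) -> (28233/6205): both odd, 6205 mod 4 = 1, 28233 mod 4 = 1, so the flip contributes +1; sign now +1
(28233/6205): 28233 mod 6205 = 3413, so (28233/6205) = (3413/6205)
flip (3413/6205) -> (6205/3413): both odd, 3413 mod 4 = 1, 6205 mod 4 = 1, so the flip contributes +1; sign now +1
(6205/3413): 6205 mod 3413 = 2792, so (6205/3413) = (2792/3413)
factor out 2^3: 2792 = 2^3·349; with 3413 mod 8 = 5, (2/3413) = -1; sign now -1; continue with (349/3413)
flip (349/3413) -> (3413/349): both odd, 349 mod 4 = 1, 3413 mod 4 = 1, so the flip contributes +1; sign now -1
(3413/349): 3413 mod 349 = 272, so (3413/349) = (272/349)
factor out 2^4: 272 = 2^4·17; with 349 mod 8 = 5, (2/349) = -1; sign now -1; continue with (17/349)
flip (17/349) -> (349/17): both odd, 17 mod 4 = 1, 349 mod 4 = 1, so the flip contributes +1; sign now -1
(349/17): 349 mod 17 = 9, so (349/17) = (9/17)
flip (9/17) -> (17/9): both odd, 9 mod 4 = 1, 17 mod 4 = 1, so the flip contributes +1; sign now -1
(17/9): 17 mod 9 = 8, so (17/9) = (8/9)
factor out 2^3: 8 = 2^3·1; with 9 mod 8 = 1, (2/9) = +1; sign now -1; continue with (1/9)
reached (1/9) = 1, so the symbol is -1

-1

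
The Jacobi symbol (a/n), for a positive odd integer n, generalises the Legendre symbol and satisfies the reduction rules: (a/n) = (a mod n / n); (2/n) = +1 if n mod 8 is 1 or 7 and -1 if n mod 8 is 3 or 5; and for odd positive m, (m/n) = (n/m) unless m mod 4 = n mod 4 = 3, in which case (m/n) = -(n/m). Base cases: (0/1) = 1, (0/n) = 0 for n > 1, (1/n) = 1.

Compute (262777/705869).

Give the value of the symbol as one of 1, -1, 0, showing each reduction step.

-1

reciprocity: (262777/705869) = +1·(705869/262777) since 262777 mod 4 = 1, 705869 mod 4 = 1; sign now +1
(705869/262777) = (180315/262777)   [reduce mod 262777]
reciprocity: (180315/262777) = +1·(262777/180315) since 180315 mod 4 = 3, 262777 mod 4 = 1; sign now +1
(262777/180315) = (82462/180315)   [reduce mod 180315]
82462 = 2^1·41231; (2/180315) = -1 since 180315 mod 8 = 3, so (82462/180315) = (-1)^1·(41231/180315); sign now -1
reciprocity: (41231/180315) = -1·(180315/41231) since 41231 mod 4 = 3, 180315 mod 4 = 3; sign now +1
(180315/41231) = (15391/41231)   [reduce mod 41231]
reciprocity: (15391/41231) = -1·(41231/15391) since 15391 mod 4 = 3, 41231 mod 4 = 3; sign now -1
(41231/15391) = (10449/15391)   [reduce mod 15391]
reciprocity: (10449/15391) = +1·(15391/10449) since 10449 mod 4 = 1, 15391 mod 4 = 3; sign now -1
(15391/10449) = (4942/10449)   [reduce mod 10449]
4942 = 2^1·2471; (2/10449) = +1 since 10449 mod 8 = 1, so (4942/10449) = (+1)^1·(2471/10449); sign now -1
reciprocity: (2471/10449) = +1·(10449/2471) since 2471 mod 4 = 3, 10449 mod 4 = 1; sign now -1
(10449/2471) = (565/2471)   [reduce mod 2471]
reciprocity: (565/2471) = +1·(2471/565) since 565 mod 4 = 1, 2471 mod 4 = 3; sign now -1
(2471/565) = (211/565)   [reduce mod 565]
reciprocity: (211/565) = +1·(565/211) since 211 mod 4 = 3, 565 mod 4 = 1; sign now -1
(565/211) = (143/211)   [reduce mod 211]
reciprocity: (143/211) = -1·(211/143) since 143 mod 4 = 3, 211 mod 4 = 3; sign now +1
(211/143) = (68/143)   [reduce mod 143]
68 = 2^2·17; (2/143) = +1 since 143 mod 8 = 7, so (68/143) = (+1)^2·(17/143); sign now +1
reciprocity: (17/143) = +1·(143/17) since 17 mod 4 = 1, 143 mod 4 = 3; sign now +1
(143/17) = (7/17)   [reduce mod 17]
reciprocity: (7/17) = +1·(17/7) since 7 mod 4 = 3, 17 mod 4 = 1; sign now +1
(17/7) = (3/7)   [reduce mod 7]
reciprocity: (3/7) = -1·(7/3) since 3 mod 4 = 3, 7 mod 4 = 3; sign now -1
(7/3) = (1/3)   [reduce mod 3]
(1/3) = 1; final value = sign = -1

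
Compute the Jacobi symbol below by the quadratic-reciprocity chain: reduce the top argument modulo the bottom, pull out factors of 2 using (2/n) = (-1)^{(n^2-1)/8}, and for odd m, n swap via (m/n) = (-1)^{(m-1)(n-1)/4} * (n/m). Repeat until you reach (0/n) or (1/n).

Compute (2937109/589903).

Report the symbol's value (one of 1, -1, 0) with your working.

1

(2937109/589903): 2937109 mod 589903 = 577497, so (2937109/589903) = (577497/589903)
flip (577497/589903) -> (589903/577497): both odd, 577497 mod 4 = 1, 589903 mod 4 = 3, so the flip contributes +1; sign now +1
(589903/577497): 589903 mod 577497 = 12406, so (589903/577497) = (12406/577497)
factor out 2^1: 12406 = 2^1·6203; with 577497 mod 8 = 1, (2/577497) = +1; sign now +1; continue with (6203/577497)
flip (6203/577497) -> (577497/6203): both odd, 6203 mod 4 = 3, 577497 mod 4 = 1, so the flip contributes +1; sign now +1
(577497/6203): 577497 mod 6203 = 618, so (577497/6203) = (618/6203)
factor out 2^1: 618 = 2^1·309; with 6203 mod 8 = 3, (2/6203) = -1; sign now -1; continue with (309/6203)
flip (309/6203) -> (6203/309): both odd, 309 mod 4 = 1, 6203 mod 4 = 3, so the flip contributes +1; sign now -1
(6203/309): 6203 mod 309 = 23, so (6203/309) = (23/309)
flip (23/309) -> (309/23): both odd, 23 mod 4 = 3, 309 mod 4 = 1, so the flip contributes +1; sign now -1
(309/23): 309 mod 23 = 10, so (309/23) = (10/23)
factor out 2^1: 10 = 2^1·5; with 23 mod 8 = 7, (2/23) = +1; sign now -1; continue with (5/23)
flip (5/23) -> (23/5): both odd, 5 mod 4 = 1, 23 mod 4 = 3, so the flip contributes +1; sign now -1
(23/5): 23 mod 5 = 3, so (23/5) = (3/5)
flip (3/5) -> (5/3): both odd, 3 mod 4 = 3, 5 mod 4 = 1, so the flip contributes +1; sign now -1
(5/3): 5 mod 3 = 2, so (5/3) = (2/3)
factor out 2^1: 2 = 2^1·1; with 3 mod 8 = 3, (2/3) = -1; sign now +1; continue with (1/3)
reached (1/3) = 1, so the symbol is +1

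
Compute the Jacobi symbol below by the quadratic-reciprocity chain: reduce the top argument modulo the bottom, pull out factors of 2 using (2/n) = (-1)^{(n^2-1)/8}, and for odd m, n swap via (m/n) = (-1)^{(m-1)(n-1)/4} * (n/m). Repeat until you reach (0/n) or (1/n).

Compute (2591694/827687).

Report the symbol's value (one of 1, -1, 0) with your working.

0

(2591694/827687): 2591694 mod 827687 = 108633, so (2591694/827687) = (108633/827687)
flip (108633/827687) -> (827687/108633): both odd, 108633 mod 4 = 1, 827687 mod 4 = 3, so the flip contributes +1; sign now +1
(827687/108633): 827687 mod 108633 = 67256, so (827687/108633) = (67256/108633)
factor out 2^3: 67256 = 2^3·8407; with 108633 mod 8 = 1, (2/108633) = +1; sign now +1; continue with (8407/108633)
flip (8407/108633) -> (108633/8407): both odd, 8407 mod 4 = 3, 108633 mod 4 = 1, so the flip contributes +1; sign now +1
(108633/8407): 108633 mod 8407 = 7749, so (108633/8407) = (7749/8407)
flip (7749/8407) -> (8407/7749): both odd, 7749 mod 4 = 1, 8407 mod 4 = 3, so the flip contributes +1; sign now +1
(8407/7749): 8407 mod 7749 = 658, so (8407/7749) = (658/7749)
factor out 2^1: 658 = 2^1·329; with 7749 mod 8 = 5, (2/7749) = -1; sign now -1; continue with (329/7749)
flip (329/7749) -> (7749/329): both odd, 329 mod 4 = 1, 7749 mod 4 = 1, so the flip contributes +1; sign now -1
(7749/329): 7749 mod 329 = 182, so (7749/329) = (182/329)
factor out 2^1: 182 = 2^1·91; with 329 mod 8 = 1, (2/329) = +1; sign now -1; continue with (91/329)
flip (91/329) -> (329/91): both odd, 91 mod 4 = 3, 329 mod 4 = 1, so the flip contributes +1; sign now -1
(329/91): 329 mod 91 = 56, so (329/91) = (56/91)
factor out 2^3: 56 = 2^3·7; with 91 mod 8 = 3, (2/91) = -1; sign now +1; continue with (7/91)
flip (7/91) -> (91/7): both odd, 7 mod 4 = 3, 91 mod 4 = 3, so the flip contributes -1; sign now -1
(91/7): 91 mod 7 = 0, so (91/7) = (0/7)
reached (0/7); gcd(a, n) > 1, so (0/7) = 0 and the symbol is 0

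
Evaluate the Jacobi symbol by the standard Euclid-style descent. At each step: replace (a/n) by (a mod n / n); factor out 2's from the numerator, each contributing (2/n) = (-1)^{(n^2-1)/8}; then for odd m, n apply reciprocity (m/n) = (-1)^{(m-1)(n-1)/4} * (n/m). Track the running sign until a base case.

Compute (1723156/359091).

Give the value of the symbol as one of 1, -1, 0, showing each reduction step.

-1

(1723156/359091): 1723156 mod 359091 = 286792, so (1723156/359091) = (286792/359091)
factor out 2^3: 286792 = 2^3·35849; with 359091 mod 8 = 3, (2/359091) = -1; sign now -1; continue with (35849/359091)
flip (35849/359091) -> (359091/35849): both odd, 35849 mod 4 = 1, 359091 mod 4 = 3, so the flip contributes +1; sign now -1
(359091/35849): 359091 mod 35849 = 601, so (359091/35849) = (601/35849)
flip (601/35849) -> (35849/601): both odd, 601 mod 4 = 1, 35849 mod 4 = 1, so the flip contributes +1; sign now -1
(35849/601): 35849 mod 601 = 390, so (35849/601) = (390/601)
factor out 2^1: 390 = 2^1·195; with 601 mod 8 = 1, (2/601) = +1; sign now -1; continue with (195/601)
flip (195/601) -> (601/195): both odd, 195 mod 4 = 3, 601 mod 4 = 1, so the flip contributes +1; sign now -1
(601/195): 601 mod 195 = 16, so (601/195) = (16/195)
factor out 2^4: 16 = 2^4·1; with 195 mod 8 = 3, (2/195) = -1; sign now -1; continue with (1/195)
reached (1/195) = 1, so the symbol is -1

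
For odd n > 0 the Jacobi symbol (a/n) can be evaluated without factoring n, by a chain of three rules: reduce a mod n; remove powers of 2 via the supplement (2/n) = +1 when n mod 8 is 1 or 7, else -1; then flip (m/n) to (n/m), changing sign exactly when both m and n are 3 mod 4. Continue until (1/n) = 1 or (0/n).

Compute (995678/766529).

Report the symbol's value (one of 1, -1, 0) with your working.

1

(995678/766529) = (229149/766529)   [reduce mod 766529]
reciprocity: (229149/766529) = +1·(766529/229149) since 229149 mod 4 = 1, 766529 mod 4 = 1; sign now +1
(766529/229149) = (79082/229149)   [reduce mod 229149]
79082 = 2^1·39541; (2/229149) = -1 since 229149 mod 8 = 5, so (79082/229149) = (-1)^1·(39541/229149); sign now -1
reciprocity: (39541/229149) = +1·(229149/39541) since 39541 mod 4 = 1, 229149 mod 4 = 1; sign now -1
(229149/39541) = (31444/39541)   [reduce mod 39541]
31444 = 2^2·7861; (2/39541) = -1 since 39541 mod 8 = 5, so (31444/39541) = (-1)^2·(7861/39541); sign now -1
reciprocity: (7861/39541) = +1·(39541/7861) since 7861 mod 4 = 1, 39541 mod 4 = 1; sign now -1
(39541/7861) = (236/7861)   [reduce mod 7861]
236 = 2^2·59; (2/7861) = -1 since 7861 mod 8 = 5, so (236/7861) = (-1)^2·(59/7861); sign now -1
reciprocity: (59/7861) = +1·(7861/59) since 59 mod 4 = 3, 7861 mod 4 = 1; sign now -1
(7861/59) = (14/59)   [reduce mod 59]
14 = 2^1·7; (2/59) = -1 since 59 mod 8 = 3, so (14/59) = (-1)^1·(7/59); sign now +1
reciprocity: (7/59) = -1·(59/7) since 7 mod 4 = 3, 59 mod 4 = 3; sign now -1
(59/7) = (3/7)   [reduce mod 7]
reciprocity: (3/7) = -1·(7/3) since 3 mod 4 = 3, 7 mod 4 = 3; sign now +1
(7/3) = (1/3)   [reduce mod 3]
(1/3) = 1; final value = sign = +1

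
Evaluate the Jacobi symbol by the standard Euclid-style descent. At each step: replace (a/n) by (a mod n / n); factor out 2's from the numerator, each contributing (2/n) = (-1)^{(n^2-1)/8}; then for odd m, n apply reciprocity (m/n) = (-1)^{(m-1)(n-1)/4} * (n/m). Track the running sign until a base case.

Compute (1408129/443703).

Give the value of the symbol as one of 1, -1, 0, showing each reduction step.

1

(1408129/443703) = (77020/443703)   [reduce mod 443703]
77020 = 2^2·19255; (2/443703) = +1 since 443703 mod 8 = 7, so (77020/443703) = (+1)^2·(19255/443703); sign now +1
reciprocity: (19255/443703) = -1·(443703/19255) since 19255 mod 4 = 3, 443703 mod 4 = 3; sign now -1
(443703/19255) = (838/19255)   [reduce mod 19255]
838 = 2^1·419; (2/19255) = +1 since 19255 mod 8 = 7, so (838/19255) = (+1)^1·(419/19255); sign now -1
reciprocity: (419/19255) = -1·(19255/419) since 419 mod 4 = 3, 19255 mod 4 = 3; sign now +1
(19255/419) = (400/419)   [reduce mod 419]
400 = 2^4·25; (2/419) = -1 since 419 mod 8 = 3, so (400/419) = (-1)^4·(25/419); sign now +1
reciprocity: (25/419) = +1·(419/25) since 25 mod 4 = 1, 419 mod 4 = 3; sign now +1
(419/25) = (19/25)   [reduce mod 25]
reciprocity: (19/25) = +1·(25/19) since 19 mod 4 = 3, 25 mod 4 = 1; sign now +1
(25/19) = (6/19)   [reduce mod 19]
6 = 2^1·3; (2/19) = -1 since 19 mod 8 = 3, so (6/19) = (-1)^1·(3/19); sign now -1
reciprocity: (3/19) = -1·(19/3) since 3 mod 4 = 3, 19 mod 4 = 3; sign now +1
(19/3) = (1/3)   [reduce mod 3]
(1/3) = 1; final value = sign = +1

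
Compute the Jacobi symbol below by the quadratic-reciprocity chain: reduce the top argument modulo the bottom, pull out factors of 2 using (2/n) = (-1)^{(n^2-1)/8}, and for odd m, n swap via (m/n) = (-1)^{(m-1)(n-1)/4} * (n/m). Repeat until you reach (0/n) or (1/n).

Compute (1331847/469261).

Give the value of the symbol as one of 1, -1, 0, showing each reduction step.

(1331847/469261) = (393325/469261)   [reduce mod 469261]
reciprocity: (393325/469261) = +1·(469261/393325) since 393325 mod 4 = 1, 469261 mod 4 = 1; sign now +1
(469261/393325) = (75936/393325)   [reduce mod 393325]
75936 = 2^5·2373; (2/393325) = -1 since 393325 mod 8 = 5, so (75936/393325) = (-1)^5·(2373/393325); sign now -1
reciprocity: (2373/393325) = +1·(393325/2373) since 2373 mod 4 = 1, 393325 mod 4 = 1; sign now -1
(393325/2373) = (1780/2373)   [reduce mod 2373]
1780 = 2^2·445; (2/2373) = -1 since 2373 mod 8 = 5, so (1780/2373) = (-1)^2·(445/2373); sign now -1
reciprocity: (445/2373) = +1·(2373/445) since 445 mod 4 = 1, 2373 mod 4 = 1; sign now -1
(2373/445) = (148/445)   [reduce mod 445]
148 = 2^2·37; (2/445) = -1 since 445 mod 8 = 5, so (148/445) = (-1)^2·(37/445); sign now -1
reciprocity: (37/445) = +1·(445/37) since 37 mod 4 = 1, 445 mod 4 = 1; sign now -1
(445/37) = (1/37)   [reduce mod 37]
(1/37) = 1; final value = sign = -1

-1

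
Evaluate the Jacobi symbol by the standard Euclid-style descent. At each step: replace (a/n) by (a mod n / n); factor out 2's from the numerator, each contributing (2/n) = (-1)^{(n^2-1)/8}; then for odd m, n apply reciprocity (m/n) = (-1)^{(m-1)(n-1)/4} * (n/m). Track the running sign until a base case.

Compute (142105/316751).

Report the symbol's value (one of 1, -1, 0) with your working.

1

flip (142105/316751) -> (316751/142105): both odd, 142105 mod 4 = 1, 316751 mod 4 = 3, so the flip contributes +1; sign now +1
(316751/142105): 316751 mod 142105 = 32541, so (316751/142105) = (32541/142105)
flip (32541/142105) -> (142105/32541): both odd, 32541 mod 4 = 1, 142105 mod 4 = 1, so the flip contributes +1; sign now +1
(142105/32541): 142105 mod 32541 = 11941, so (142105/32541) = (11941/32541)
flip (11941/32541) -> (32541/11941): both odd, 11941 mod 4 = 1, 32541 mod 4 = 1, so the flip contributes +1; sign now +1
(32541/11941): 32541 mod 11941 = 8659, so (32541/11941) = (8659/11941)
flip (8659/11941) -> (11941/8659): both odd, 8659 mod 4 = 3, 11941 mod 4 = 1, so the flip contributes +1; sign now +1
(11941/8659): 11941 mod 8659 = 3282, so (11941/8659) = (3282/8659)
factor out 2^1: 3282 = 2^1·1641; with 8659 mod 8 = 3, (2/8659) = -1; sign now -1; continue with (1641/8659)
flip (1641/8659) -> (8659/1641): both odd, 1641 mod 4 = 1, 8659 mod 4 = 3, so the flip contributes +1; sign now -1
(8659/1641): 8659 mod 1641 = 454, so (8659/1641) = (454/1641)
factor out 2^1: 454 = 2^1·227; with 1641 mod 8 = 1, (2/1641) = +1; sign now -1; continue with (227/1641)
flip (227/1641) -> (1641/227): both odd, 227 mod 4 = 3, 1641 mod 4 = 1, so the flip contributes +1; sign now -1
(1641/227): 1641 mod 227 = 52, so (1641/227) = (52/227)
factor out 2^2: 52 = 2^2·13; with 227 mod 8 = 3, (2/227) = -1; sign now -1; continue with (13/227)
flip (13/227) -> (227/13): both odd, 13 mod 4 = 1, 227 mod 4 = 3, so the flip contributes +1; sign now -1
(227/13): 227 mod 13 = 6, so (227/13) = (6/13)
factor out 2^1: 6 = 2^1·3; with 13 mod 8 = 5, (2/13) = -1; sign now +1; continue with (3/13)
flip (3/13) -> (13/3): both odd, 3 mod 4 = 3, 13 mod 4 = 1, so the flip contributes +1; sign now +1
(13/3): 13 mod 3 = 1, so (13/3) = (1/3)
reached (1/3) = 1, so the symbol is +1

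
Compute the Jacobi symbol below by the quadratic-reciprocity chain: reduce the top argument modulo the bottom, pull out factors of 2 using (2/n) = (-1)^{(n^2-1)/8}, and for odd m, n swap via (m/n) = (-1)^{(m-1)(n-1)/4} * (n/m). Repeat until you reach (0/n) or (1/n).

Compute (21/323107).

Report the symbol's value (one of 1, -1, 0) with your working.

reciprocity: (21/323107) = +1·(323107/21) since 21 mod 4 = 1, 323107 mod 4 = 3; sign now +1
(323107/21) = (1/21)   [reduce mod 21]
(1/21) = 1; final value = sign = +1

1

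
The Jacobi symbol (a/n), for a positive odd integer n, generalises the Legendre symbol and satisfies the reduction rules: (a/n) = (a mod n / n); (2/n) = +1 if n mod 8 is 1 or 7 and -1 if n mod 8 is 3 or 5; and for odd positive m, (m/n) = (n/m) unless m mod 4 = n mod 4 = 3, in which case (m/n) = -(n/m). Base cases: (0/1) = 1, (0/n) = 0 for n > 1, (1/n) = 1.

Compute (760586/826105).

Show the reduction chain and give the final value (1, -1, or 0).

factor out 2^1: 760586 = 2^1·380293; with 826105 mod 8 = 1, (2/826105) = +1; sign now +1; continue with (380293/826105)
flip (380293/826105) -> (826105/380293): both odd, 380293 mod 4 = 1, 826105 mod 4 = 1, so the flip contributes +1; sign now +1
(826105/380293): 826105 mod 380293 = 65519, so (826105/380293) = (65519/380293)
flip (65519/380293) -> (380293/65519): both odd, 65519 mod 4 = 3, 380293 mod 4 = 1, so the flip contributes +1; sign now +1
(380293/65519): 380293 mod 65519 = 52698, so (380293/65519) = (52698/65519)
factor out 2^1: 52698 = 2^1·26349; with 65519 mod 8 = 7, (2/65519) = +1; sign now +1; continue with (26349/65519)
flip (26349/65519) -> (65519/26349): both odd, 26349 mod 4 = 1, 65519 mod 4 = 3, so the flip contributes +1; sign now +1
(65519/26349): 65519 mod 26349 = 12821, so (65519/26349) = (12821/26349)
flip (12821/26349) -> (26349/12821): both odd, 12821 mod 4 = 1, 26349 mod 4 = 1, so the flip contributes +1; sign now +1
(26349/12821): 26349 mod 12821 = 707, so (26349/12821) = (707/12821)
flip (707/12821) -> (12821/707): both odd, 707 mod 4 = 3, 12821 mod 4 = 1, so the flip contributes +1; sign now +1
(12821/707): 12821 mod 707 = 95, so (12821/707) = (95/707)
flip (95/707) -> (707/95): both odd, 95 mod 4 = 3, 707 mod 4 = 3, so the flip contributes -1; sign now -1
(707/95): 707 mod 95 = 42, so (707/95) = (42/95)
factor out 2^1: 42 = 2^1·21; with 95 mod 8 = 7, (2/95) = +1; sign now -1; continue with (21/95)
flip (21/95) -> (95/21): both odd, 21 mod 4 = 1, 95 mod 4 = 3, so the flip contributes +1; sign now -1
(95/21): 95 mod 21 = 11, so (95/21) = (11/21)
flip (11/21) -> (21/11): both odd, 11 mod 4 = 3, 21 mod 4 = 1, so the flip contributes +1; sign now -1
(21/11): 21 mod 11 = 10, so (21/11) = (10/11)
factor out 2^1: 10 = 2^1·5; with 11 mod 8 = 3, (2/11) = -1; sign now +1; continue with (5/11)
flip (5/11) -> (11/5): both odd, 5 mod 4 = 1, 11 mod 4 = 3, so the flip contributes +1; sign now +1
(11/5): 11 mod 5 = 1, so (11/5) = (1/5)
reached (1/5) = 1, so the symbol is +1

1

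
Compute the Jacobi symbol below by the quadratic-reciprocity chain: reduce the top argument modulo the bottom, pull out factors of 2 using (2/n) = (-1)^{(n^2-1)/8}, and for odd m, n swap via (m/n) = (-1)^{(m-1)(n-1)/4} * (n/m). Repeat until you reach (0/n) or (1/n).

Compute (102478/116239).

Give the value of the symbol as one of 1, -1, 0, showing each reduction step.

102478 = 2^1·51239; (2/116239) = +1 since 116239 mod 8 = 7, so (102478/116239) = (+1)^1·(51239/116239); sign now +1
reciprocity: (51239/116239) = -1·(116239/51239) since 51239 mod 4 = 3, 116239 mod 4 = 3; sign now -1
(116239/51239) = (13761/51239)   [reduce mod 51239]
reciprocity: (13761/51239) = +1·(51239/13761) since 13761 mod 4 = 1, 51239 mod 4 = 3; sign now -1
(51239/13761) = (9956/13761)   [reduce mod 13761]
9956 = 2^2·2489; (2/13761) = +1 since 13761 mod 8 = 1, so (9956/13761) = (+1)^2·(2489/13761); sign now -1
reciprocity: (2489/13761) = +1·(13761/2489) since 2489 mod 4 = 1, 13761 mod 4 = 1; sign now -1
(13761/2489) = (1316/2489)   [reduce mod 2489]
1316 = 2^2·329; (2/2489) = +1 since 2489 mod 8 = 1, so (1316/2489) = (+1)^2·(329/2489); sign now -1
reciprocity: (329/2489) = +1·(2489/329) since 329 mod 4 = 1, 2489 mod 4 = 1; sign now -1
(2489/329) = (186/329)   [reduce mod 329]
186 = 2^1·93; (2/329) = +1 since 329 mod 8 = 1, so (186/329) = (+1)^1·(93/329); sign now -1
reciprocity: (93/329) = +1·(329/93) since 93 mod 4 = 1, 329 mod 4 = 1; sign now -1
(329/93) = (50/93)   [reduce mod 93]
50 = 2^1·25; (2/93) = -1 since 93 mod 8 = 5, so (50/93) = (-1)^1·(25/93); sign now +1
reciprocity: (25/93) = +1·(93/25) since 25 mod 4 = 1, 93 mod 4 = 1; sign now +1
(93/25) = (18/25)   [reduce mod 25]
18 = 2^1·9; (2/25) = +1 since 25 mod 8 = 1, so (18/25) = (+1)^1·(9/25); sign now +1
reciprocity: (9/25) = +1·(25/9) since 9 mod 4 = 1, 25 mod 4 = 1; sign now +1
(25/9) = (7/9)   [reduce mod 9]
reciprocity: (7/9) = +1·(9/7) since 7 mod 4 = 3, 9 mod 4 = 1; sign now +1
(9/7) = (2/7)   [reduce mod 7]
2 = 2^1·1; (2/7) = +1 since 7 mod 8 = 7, so (2/7) = (+1)^1·(1/7); sign now +1
(1/7) = 1; final value = sign = +1

1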